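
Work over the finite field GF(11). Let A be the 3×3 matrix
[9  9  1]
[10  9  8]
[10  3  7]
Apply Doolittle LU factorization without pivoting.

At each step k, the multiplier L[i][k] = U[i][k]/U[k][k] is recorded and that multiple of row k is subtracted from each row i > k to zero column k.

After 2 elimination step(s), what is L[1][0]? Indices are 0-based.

L[1][0] = 6

[col 0] pivot 9
  R1 -= 6*R0 → (0, 10, 2)  (L[1][0] := 6)
  R2 -= 6*R0 → (0, 4, 1)  (L[2][0] := 6)
[col 1] pivot 10
  R2 -= 7*R1 → (0, 0, 9)  (L[2][1] := 7)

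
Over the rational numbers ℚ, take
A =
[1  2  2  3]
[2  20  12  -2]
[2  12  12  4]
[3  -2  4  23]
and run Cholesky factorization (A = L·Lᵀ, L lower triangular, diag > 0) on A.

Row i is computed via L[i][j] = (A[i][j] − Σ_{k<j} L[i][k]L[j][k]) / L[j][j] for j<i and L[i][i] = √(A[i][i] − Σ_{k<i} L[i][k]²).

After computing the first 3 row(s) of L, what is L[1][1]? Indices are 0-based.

Step 1: L[0][0] = √(1) = 1.
  L[1][0] = (2) / L[0][0] = 2.
Step 2: L[1][1] = √(16) = 4.
  L[2][0] = (2) / L[0][0] = 2.
  L[2][1] = (8) / L[1][1] = 2.
Step 3: L[2][2] = √(4) = 2.

L[1][1] = 4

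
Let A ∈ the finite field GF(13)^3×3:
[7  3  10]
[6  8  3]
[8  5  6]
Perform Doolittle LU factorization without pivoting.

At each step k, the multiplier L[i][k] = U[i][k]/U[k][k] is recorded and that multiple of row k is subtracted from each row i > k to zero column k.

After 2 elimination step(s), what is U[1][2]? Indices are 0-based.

U[1][2] = 0

[col 0] pivot 7
  R1 -= 12*R0 → (0, 11, 0)  (L[1][0] := 12)
  R2 -= 3*R0 → (0, 9, 2)  (L[2][0] := 3)
[col 1] pivot 11
  R2 -= 2*R1 → (0, 0, 2)  (L[2][1] := 2)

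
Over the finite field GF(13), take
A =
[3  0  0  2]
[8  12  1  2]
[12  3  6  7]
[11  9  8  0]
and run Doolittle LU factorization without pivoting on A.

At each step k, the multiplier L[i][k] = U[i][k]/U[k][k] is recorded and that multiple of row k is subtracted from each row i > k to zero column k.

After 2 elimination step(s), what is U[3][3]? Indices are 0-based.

[col 0] pivot 3
  R1 -= 7*R0 → (0, 12, 1, 1)  (L[1][0] := 7)
  R2 -= 4*R0 → (0, 3, 6, 12)  (L[2][0] := 4)
  R3 -= 8*R0 → (0, 9, 8, 10)  (L[3][0] := 8)
[col 1] pivot 12
  R2 -= 10*R1 → (0, 0, 9, 2)  (L[2][1] := 10)
  R3 -= 4*R1 → (0, 0, 4, 6)  (L[3][1] := 4)

U[3][3] = 6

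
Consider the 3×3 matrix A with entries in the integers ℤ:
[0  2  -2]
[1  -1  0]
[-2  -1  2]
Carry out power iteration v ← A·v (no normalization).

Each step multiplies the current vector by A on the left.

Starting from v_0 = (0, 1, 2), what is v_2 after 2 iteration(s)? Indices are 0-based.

v_2 = (-8, -1, 11)

v_0 = (0, 1, 2).
v_1 = A·v_0 = (-2, -1, 3).
v_2 = A·v_1 = (-8, -1, 11).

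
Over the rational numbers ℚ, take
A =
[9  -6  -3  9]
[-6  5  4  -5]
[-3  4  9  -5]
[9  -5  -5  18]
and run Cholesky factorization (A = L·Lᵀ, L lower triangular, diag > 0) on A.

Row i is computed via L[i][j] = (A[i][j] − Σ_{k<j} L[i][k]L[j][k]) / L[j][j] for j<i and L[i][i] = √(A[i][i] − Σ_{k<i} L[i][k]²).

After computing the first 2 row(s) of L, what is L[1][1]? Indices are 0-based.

L[1][1] = 1

Step 1: L[0][0] = √(9) = 3.
  L[1][0] = (-6) / L[0][0] = -2.
Step 2: L[1][1] = √(1) = 1.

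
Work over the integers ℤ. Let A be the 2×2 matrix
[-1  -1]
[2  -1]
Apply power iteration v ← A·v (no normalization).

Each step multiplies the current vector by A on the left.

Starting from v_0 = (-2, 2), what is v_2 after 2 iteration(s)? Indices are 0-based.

v_0 = (-2, 2).
v_1 = A·v_0 = (0, -6).
v_2 = A·v_1 = (6, 6).

v_2 = (6, 6)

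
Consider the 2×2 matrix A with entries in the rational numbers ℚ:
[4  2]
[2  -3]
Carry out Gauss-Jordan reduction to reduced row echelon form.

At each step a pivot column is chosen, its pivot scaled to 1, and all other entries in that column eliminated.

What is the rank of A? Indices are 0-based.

rank = 2

step 1: normalize row 0 (÷4) = (1, 1/2)
  row 1: subtract 2×row0 = (0, -4)
step 2: normalize row 1 (÷-4) = (0, 1)
  row 0: subtract 1/2×row1 = (1, 0)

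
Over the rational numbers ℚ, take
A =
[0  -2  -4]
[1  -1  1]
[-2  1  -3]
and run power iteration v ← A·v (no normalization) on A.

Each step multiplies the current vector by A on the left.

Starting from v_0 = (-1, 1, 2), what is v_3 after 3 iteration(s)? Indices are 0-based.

v_0 = (-1, 1, 2).
v_1 = A·v_0 = (-10, 0, -3).
v_2 = A·v_1 = (12, -13, 29).
v_3 = A·v_2 = (-90, 54, -124).

v_3 = (-90, 54, -124)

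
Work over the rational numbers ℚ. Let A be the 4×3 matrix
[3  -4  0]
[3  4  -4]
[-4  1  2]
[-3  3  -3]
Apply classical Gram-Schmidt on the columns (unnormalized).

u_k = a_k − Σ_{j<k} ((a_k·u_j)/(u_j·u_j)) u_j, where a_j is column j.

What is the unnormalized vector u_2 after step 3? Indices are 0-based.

Step 1: u_0 = a_0 = (3, 3, -4, -3).
Step 2: u_1 = a_1 − (-13/43)·u_0 = (-133/43, 211/43, -9/43, 90/43).
Step 3: u_2 = a_2 − (-11/43)·u_0 − (-1132/1637)·u_1 = (-2245/1637, 263/1637, 1362/1637, -3798/1637).

u_2 = (-2245/1637, 263/1637, 1362/1637, -3798/1637)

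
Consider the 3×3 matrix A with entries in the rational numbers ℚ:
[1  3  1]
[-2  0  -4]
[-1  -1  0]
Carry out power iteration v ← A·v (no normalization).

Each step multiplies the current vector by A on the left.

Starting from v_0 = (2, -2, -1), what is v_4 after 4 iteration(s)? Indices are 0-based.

v_4 = (-5, -40, -20)

v_0 = (2, -2, -1).
v_1 = A·v_0 = (-5, 0, 0).
v_2 = A·v_1 = (-5, 10, 5).
v_3 = A·v_2 = (30, -10, -5).
v_4 = A·v_3 = (-5, -40, -20).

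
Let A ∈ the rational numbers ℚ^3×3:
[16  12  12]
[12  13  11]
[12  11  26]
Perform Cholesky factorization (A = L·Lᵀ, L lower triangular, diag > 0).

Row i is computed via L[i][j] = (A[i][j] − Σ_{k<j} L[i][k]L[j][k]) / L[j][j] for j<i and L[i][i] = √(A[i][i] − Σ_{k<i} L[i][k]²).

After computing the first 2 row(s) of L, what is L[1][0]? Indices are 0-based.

Step 1: L[0][0] = √(16) = 4.
  L[1][0] = (12) / L[0][0] = 3.
Step 2: L[1][1] = √(4) = 2.

L[1][0] = 3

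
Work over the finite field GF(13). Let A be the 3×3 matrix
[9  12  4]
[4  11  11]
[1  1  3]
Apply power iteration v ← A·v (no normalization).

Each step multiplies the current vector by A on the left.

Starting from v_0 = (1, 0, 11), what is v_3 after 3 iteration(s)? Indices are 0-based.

v_0 = (1, 0, 11).
v_1 = A·v_0 = (1, 8, 8).
v_2 = A·v_1 = (7, 11, 7).
v_3 = A·v_2 = (2, 5, 0).

v_3 = (2, 5, 0)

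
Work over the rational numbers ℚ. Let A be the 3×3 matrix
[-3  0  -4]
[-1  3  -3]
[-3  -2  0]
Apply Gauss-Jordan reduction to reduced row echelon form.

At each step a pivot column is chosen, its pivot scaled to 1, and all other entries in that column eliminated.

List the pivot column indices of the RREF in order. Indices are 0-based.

step 1: normalize row 0 (÷-3) = (1, 0, 4/3)
  row 1: subtract -1×row0 = (0, 3, -5/3)
  row 2: subtract -3×row0 = (0, -2, 4)
step 2: normalize row 1 (÷3) = (0, 1, -5/9)
  row 2: subtract -2×row1 = (0, 0, 26/9)
step 3: normalize row 2 (÷26/9) = (0, 0, 1)
  row 0: subtract 4/3×row2 = (1, 0, 0)
  row 1: subtract -5/9×row2 = (0, 1, 0)

pivot columns: 0, 1, 2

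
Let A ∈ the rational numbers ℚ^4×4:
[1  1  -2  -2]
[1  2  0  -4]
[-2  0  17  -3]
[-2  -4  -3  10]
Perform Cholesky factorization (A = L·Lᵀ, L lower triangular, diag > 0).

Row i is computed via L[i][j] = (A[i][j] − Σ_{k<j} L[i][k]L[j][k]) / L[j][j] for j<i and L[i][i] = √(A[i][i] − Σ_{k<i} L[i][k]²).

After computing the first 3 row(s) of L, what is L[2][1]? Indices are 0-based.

Step 1: L[0][0] = √(1) = 1.
  L[1][0] = (1) / L[0][0] = 1.
Step 2: L[1][1] = √(1) = 1.
  L[2][0] = (-2) / L[0][0] = -2.
  L[2][1] = (2) / L[1][1] = 2.
Step 3: L[2][2] = √(9) = 3.

L[2][1] = 2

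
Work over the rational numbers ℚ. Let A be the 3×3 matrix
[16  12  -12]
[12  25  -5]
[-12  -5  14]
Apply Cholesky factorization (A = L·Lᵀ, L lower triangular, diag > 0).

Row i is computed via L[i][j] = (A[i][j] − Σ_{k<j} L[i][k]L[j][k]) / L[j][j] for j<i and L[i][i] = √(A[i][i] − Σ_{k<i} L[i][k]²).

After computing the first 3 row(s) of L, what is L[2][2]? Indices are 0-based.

L[2][2] = 2

Step 1: L[0][0] = √(16) = 4.
  L[1][0] = (12) / L[0][0] = 3.
Step 2: L[1][1] = √(16) = 4.
  L[2][0] = (-12) / L[0][0] = -3.
  L[2][1] = (4) / L[1][1] = 1.
Step 3: L[2][2] = √(4) = 2.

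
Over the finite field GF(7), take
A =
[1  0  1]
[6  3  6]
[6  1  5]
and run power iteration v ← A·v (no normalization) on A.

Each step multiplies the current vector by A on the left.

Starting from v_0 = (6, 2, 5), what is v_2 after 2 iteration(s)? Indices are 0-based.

v_0 = (6, 2, 5).
v_1 = A·v_0 = (4, 2, 0).
v_2 = A·v_1 = (4, 2, 5).

v_2 = (4, 2, 5)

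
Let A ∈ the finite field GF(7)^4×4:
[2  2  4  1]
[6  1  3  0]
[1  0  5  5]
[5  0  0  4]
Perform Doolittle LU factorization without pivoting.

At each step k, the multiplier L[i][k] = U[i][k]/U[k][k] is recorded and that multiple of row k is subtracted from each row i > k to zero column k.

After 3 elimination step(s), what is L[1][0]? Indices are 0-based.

L[1][0] = 3

k=0: U[0][0]=2
  eliminate (1,0): mult=3, new row 1: (0, 2, 5, 4); set L[1][0]=3
  eliminate (2,0): mult=4, new row 2: (0, 6, 3, 1); set L[2][0]=4
  eliminate (3,0): mult=6, new row 3: (0, 2, 4, 5); set L[3][0]=6
k=1: U[1][1]=2
  eliminate (2,1): mult=3, new row 2: (0, 0, 2, 3); set L[2][1]=3
  eliminate (3,1): mult=1, new row 3: (0, 0, 6, 1); set L[3][1]=1
k=2: U[2][2]=2
  eliminate (3,2): mult=3, new row 3: (0, 0, 0, 6); set L[3][2]=3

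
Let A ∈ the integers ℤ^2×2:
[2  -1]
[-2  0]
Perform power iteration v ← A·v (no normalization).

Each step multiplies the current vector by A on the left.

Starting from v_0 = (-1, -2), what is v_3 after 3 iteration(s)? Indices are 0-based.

v_0 = (-1, -2).
v_1 = A·v_0 = (0, 2).
v_2 = A·v_1 = (-2, 0).
v_3 = A·v_2 = (-4, 4).

v_3 = (-4, 4)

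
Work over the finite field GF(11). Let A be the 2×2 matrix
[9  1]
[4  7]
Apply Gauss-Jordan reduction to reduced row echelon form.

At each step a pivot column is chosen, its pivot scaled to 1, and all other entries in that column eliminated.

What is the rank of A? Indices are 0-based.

rank = 2

pivot(0,0)=9: scale R0 → (1, 5)
  clear (1,0): R1 −= (4)R0 → (0, 9)
pivot(1,1)=9: scale R1 → (0, 1)
  clear (0,1): R0 −= (5)R1 → (1, 0)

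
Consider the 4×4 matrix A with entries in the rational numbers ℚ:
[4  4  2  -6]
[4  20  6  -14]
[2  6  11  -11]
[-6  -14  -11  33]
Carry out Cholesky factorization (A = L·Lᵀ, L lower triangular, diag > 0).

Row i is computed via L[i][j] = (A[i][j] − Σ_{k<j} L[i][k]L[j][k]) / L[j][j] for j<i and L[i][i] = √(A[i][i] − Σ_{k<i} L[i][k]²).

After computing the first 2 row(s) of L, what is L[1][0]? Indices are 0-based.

Step 1: L[0][0] = √(4) = 2.
  L[1][0] = (4) / L[0][0] = 2.
Step 2: L[1][1] = √(16) = 4.

L[1][0] = 2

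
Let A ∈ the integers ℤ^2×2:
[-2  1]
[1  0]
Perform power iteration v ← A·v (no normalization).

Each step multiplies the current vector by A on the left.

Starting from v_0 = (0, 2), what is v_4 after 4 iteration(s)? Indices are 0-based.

v_0 = (0, 2).
v_1 = A·v_0 = (2, 0).
v_2 = A·v_1 = (-4, 2).
v_3 = A·v_2 = (10, -4).
v_4 = A·v_3 = (-24, 10).

v_4 = (-24, 10)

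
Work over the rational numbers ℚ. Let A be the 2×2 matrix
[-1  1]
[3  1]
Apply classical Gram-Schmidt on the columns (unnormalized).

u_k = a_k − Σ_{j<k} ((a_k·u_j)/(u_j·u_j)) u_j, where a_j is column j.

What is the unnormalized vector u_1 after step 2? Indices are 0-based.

Step 1: u_0 = a_0 = (-1, 3).
Step 2: u_1 = a_1 − (1/5)·u_0 = (6/5, 2/5).

u_1 = (6/5, 2/5)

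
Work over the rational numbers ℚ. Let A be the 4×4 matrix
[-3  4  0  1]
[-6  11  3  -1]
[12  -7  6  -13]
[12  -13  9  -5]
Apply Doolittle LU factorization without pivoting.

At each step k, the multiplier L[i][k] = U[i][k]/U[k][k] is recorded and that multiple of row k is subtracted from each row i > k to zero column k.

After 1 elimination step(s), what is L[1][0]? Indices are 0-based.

L[1][0] = 2

[col 0] pivot -3
  R1 -= 2*R0 → (0, 3, 3, -3)  (L[1][0] := 2)
  R2 -= -4*R0 → (0, 9, 6, -9)  (L[2][0] := -4)
  R3 -= -4*R0 → (0, 3, 9, -1)  (L[3][0] := -4)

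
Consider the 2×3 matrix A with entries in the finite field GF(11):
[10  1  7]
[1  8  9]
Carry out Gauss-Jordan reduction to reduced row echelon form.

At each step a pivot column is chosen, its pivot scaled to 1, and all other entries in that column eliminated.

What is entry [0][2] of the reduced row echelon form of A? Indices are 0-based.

step 1: normalize row 0 (÷10) = (1, 10, 4)
  row 1: subtract 1×row0 = (0, 9, 5)
step 2: normalize row 1 (÷9) = (0, 1, 3)
  row 0: subtract 10×row1 = (1, 0, 7)

M[0][2] = 7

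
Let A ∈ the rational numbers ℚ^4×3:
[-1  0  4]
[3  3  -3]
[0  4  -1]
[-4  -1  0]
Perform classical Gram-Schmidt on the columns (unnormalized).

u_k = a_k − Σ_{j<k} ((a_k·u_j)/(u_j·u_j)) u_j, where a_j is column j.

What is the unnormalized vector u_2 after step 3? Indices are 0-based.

Step 1: u_0 = a_0 = (-1, 3, 0, -4).
Step 2: u_1 = a_1 − (1/2)·u_0 = (1/2, 3/2, 4, 1).
Step 3: u_2 = a_2 − (-1/2)·u_0 − (-1/3)·u_1 = (11/3, -1, 1/3, -5/3).

u_2 = (11/3, -1, 1/3, -5/3)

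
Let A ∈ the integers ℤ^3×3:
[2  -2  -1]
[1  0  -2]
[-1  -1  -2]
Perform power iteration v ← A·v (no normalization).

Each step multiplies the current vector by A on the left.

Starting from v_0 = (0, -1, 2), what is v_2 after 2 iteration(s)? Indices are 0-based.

v_0 = (0, -1, 2).
v_1 = A·v_0 = (0, -4, -3).
v_2 = A·v_1 = (11, 6, 10).

v_2 = (11, 6, 10)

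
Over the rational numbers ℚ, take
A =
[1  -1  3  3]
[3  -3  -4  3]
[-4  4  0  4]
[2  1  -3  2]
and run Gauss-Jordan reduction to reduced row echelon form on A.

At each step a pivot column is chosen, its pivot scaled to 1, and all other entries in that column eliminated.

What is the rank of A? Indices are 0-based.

rank = 4

step 1: normalize row 0 (÷1) = (1, -1, 3, 3)
  row 1: subtract 3×row0 = (0, 0, -13, -6)
  row 2: subtract -4×row0 = (0, 0, 12, 16)
  row 3: subtract 2×row0 = (0, 3, -9, -4)
step 2: exchange rows 1,3
step 2: normalize row 1 (÷3) = (0, 1, -3, -4/3)
  row 0: subtract -1×row1 = (1, 0, 0, 5/3)
step 3: normalize row 2 (÷12) = (0, 0, 1, 4/3)
  row 1: subtract -3×row2 = (0, 1, 0, 8/3)
  row 3: subtract -13×row2 = (0, 0, 0, 34/3)
step 4: normalize row 3 (÷34/3) = (0, 0, 0, 1)
  row 0: subtract 5/3×row3 = (1, 0, 0, 0)
  row 1: subtract 8/3×row3 = (0, 1, 0, 0)
  row 2: subtract 4/3×row3 = (0, 0, 1, 0)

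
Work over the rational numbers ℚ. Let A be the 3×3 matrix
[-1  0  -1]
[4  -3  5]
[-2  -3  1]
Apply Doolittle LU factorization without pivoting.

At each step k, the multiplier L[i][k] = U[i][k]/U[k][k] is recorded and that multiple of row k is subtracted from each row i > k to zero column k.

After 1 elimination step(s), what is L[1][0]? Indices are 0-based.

L[1][0] = -4

k=0: U[0][0]=-1
  eliminate (1,0): mult=-4, new row 1: (0, -3, 1); set L[1][0]=-4
  eliminate (2,0): mult=2, new row 2: (0, -3, 3); set L[2][0]=2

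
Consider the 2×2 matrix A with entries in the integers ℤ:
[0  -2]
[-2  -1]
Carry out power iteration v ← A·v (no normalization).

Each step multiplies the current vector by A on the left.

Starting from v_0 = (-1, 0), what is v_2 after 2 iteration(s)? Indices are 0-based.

v_0 = (-1, 0).
v_1 = A·v_0 = (0, 2).
v_2 = A·v_1 = (-4, -2).

v_2 = (-4, -2)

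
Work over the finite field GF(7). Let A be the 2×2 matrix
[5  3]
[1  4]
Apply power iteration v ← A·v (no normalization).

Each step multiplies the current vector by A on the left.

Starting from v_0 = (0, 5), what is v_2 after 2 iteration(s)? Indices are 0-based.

v_0 = (0, 5).
v_1 = A·v_0 = (1, 6).
v_2 = A·v_1 = (2, 4).

v_2 = (2, 4)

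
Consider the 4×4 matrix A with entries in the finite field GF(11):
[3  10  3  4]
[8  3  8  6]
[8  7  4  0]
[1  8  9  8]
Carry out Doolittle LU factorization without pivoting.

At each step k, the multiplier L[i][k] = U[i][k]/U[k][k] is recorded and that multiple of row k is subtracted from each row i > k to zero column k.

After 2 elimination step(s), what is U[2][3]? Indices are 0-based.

Step 1: pivot at (0,0) is 3.
  row1 ← row1 − (10)·row0  ⇒  L[1][0]=10, U row1=(0, 2, 0, 10)
  row2 ← row2 − (10)·row0  ⇒  L[2][0]=10, U row2=(0, 6, 7, 4)
  row3 ← row3 − (4)·row0  ⇒  L[3][0]=4, U row3=(0, 1, 8, 3)
Step 2: pivot at (1,1) is 2.
  row2 ← row2 − (3)·row1  ⇒  L[2][1]=3, U row2=(0, 0, 7, 7)
  row3 ← row3 − (6)·row1  ⇒  L[3][1]=6, U row3=(0, 0, 8, 9)

U[2][3] = 7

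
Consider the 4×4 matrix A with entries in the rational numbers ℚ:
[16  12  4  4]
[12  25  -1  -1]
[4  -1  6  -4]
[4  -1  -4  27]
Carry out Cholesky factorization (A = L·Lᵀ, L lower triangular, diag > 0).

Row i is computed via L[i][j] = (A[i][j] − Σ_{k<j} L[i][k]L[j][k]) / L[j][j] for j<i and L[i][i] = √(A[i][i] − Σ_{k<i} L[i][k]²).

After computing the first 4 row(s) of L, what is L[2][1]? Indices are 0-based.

L[2][1] = -1

Step 1: L[0][0] = √(16) = 4.
  L[1][0] = (12) / L[0][0] = 3.
Step 2: L[1][1] = √(16) = 4.
  L[2][0] = (4) / L[0][0] = 1.
  L[2][1] = (-4) / L[1][1] = -1.
Step 3: L[2][2] = √(4) = 2.
  L[3][0] = (4) / L[0][0] = 1.
  L[3][1] = (-4) / L[1][1] = -1.
  L[3][2] = (-6) / L[2][2] = -3.
Step 4: L[3][3] = √(16) = 4.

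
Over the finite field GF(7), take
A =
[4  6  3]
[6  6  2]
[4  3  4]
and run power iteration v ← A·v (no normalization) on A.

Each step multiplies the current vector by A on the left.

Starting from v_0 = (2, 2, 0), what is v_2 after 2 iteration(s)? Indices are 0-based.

v_0 = (2, 2, 0).
v_1 = A·v_0 = (6, 3, 0).
v_2 = A·v_1 = (0, 5, 5).

v_2 = (0, 5, 5)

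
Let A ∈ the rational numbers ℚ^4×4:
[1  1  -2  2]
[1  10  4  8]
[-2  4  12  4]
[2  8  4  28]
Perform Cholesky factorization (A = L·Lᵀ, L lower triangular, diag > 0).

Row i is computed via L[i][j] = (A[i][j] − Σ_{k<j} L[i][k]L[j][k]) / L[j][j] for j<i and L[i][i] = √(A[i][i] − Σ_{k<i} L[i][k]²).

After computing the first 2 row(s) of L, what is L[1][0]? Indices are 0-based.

L[1][0] = 1

Step 1: L[0][0] = √(1) = 1.
  L[1][0] = (1) / L[0][0] = 1.
Step 2: L[1][1] = √(9) = 3.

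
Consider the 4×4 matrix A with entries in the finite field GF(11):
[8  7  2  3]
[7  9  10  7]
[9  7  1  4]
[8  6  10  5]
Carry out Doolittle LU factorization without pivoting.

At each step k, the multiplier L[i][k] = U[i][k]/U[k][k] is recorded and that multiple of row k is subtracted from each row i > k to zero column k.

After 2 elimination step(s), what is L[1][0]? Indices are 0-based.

L[1][0] = 5

k=0: U[0][0]=8
  eliminate (1,0): mult=5, new row 1: (0, 7, 0, 3); set L[1][0]=5
  eliminate (2,0): mult=8, new row 2: (0, 6, 7, 2); set L[2][0]=8
  eliminate (3,0): mult=1, new row 3: (0, 10, 8, 2); set L[3][0]=1
k=1: U[1][1]=7
  eliminate (2,1): mult=4, new row 2: (0, 0, 7, 1); set L[2][1]=4
  eliminate (3,1): mult=3, new row 3: (0, 0, 8, 4); set L[3][1]=3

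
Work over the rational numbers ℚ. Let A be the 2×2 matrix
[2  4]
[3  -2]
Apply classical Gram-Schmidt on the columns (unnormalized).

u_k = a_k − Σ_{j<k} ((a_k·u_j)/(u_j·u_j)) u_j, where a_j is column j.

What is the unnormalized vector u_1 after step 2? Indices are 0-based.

u_1 = (48/13, -32/13)

Step 1: u_0 = a_0 = (2, 3).
Step 2: u_1 = a_1 − (2/13)·u_0 = (48/13, -32/13).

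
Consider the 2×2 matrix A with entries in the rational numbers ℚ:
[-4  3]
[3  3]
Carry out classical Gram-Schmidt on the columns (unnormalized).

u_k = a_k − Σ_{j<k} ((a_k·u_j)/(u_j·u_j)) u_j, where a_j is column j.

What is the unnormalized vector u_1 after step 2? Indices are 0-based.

u_1 = (63/25, 84/25)

Step 1: u_0 = a_0 = (-4, 3).
Step 2: u_1 = a_1 − (-3/25)·u_0 = (63/25, 84/25).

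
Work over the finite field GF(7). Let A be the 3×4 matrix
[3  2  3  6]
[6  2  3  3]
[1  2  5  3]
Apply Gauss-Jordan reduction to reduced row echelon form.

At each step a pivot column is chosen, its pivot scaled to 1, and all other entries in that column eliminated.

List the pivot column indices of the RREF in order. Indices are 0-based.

pivot(0,0)=3: scale R0 → (1, 3, 1, 2)
  clear (1,0): R1 −= (6)R0 → (0, 5, 4, 5)
  clear (2,0): R2 −= (1)R0 → (0, 6, 4, 1)
pivot(1,1)=5: scale R1 → (0, 1, 5, 1)
  clear (0,1): R0 −= (3)R1 → (1, 0, 0, 6)
  clear (2,1): R2 −= (6)R1 → (0, 0, 2, 2)
pivot(2,2)=2: scale R2 → (0, 0, 1, 1)
  clear (1,2): R1 −= (5)R2 → (0, 1, 0, 3)

pivot columns: 0, 1, 2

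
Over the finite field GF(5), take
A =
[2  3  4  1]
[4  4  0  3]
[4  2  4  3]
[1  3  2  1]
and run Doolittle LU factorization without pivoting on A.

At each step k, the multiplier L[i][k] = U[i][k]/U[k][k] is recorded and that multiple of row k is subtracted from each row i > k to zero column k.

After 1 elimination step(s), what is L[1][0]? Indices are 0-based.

Step 1: pivot at (0,0) is 2.
  row1 ← row1 − (2)·row0  ⇒  L[1][0]=2, U row1=(0, 3, 2, 1)
  row2 ← row2 − (2)·row0  ⇒  L[2][0]=2, U row2=(0, 1, 1, 1)
  row3 ← row3 − (3)·row0  ⇒  L[3][0]=3, U row3=(0, 4, 0, 3)

L[1][0] = 2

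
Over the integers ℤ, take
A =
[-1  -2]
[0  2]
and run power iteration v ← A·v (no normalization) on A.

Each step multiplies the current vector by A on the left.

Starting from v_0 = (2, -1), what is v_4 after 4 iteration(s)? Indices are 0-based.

v_4 = (12, -16)

v_0 = (2, -1).
v_1 = A·v_0 = (0, -2).
v_2 = A·v_1 = (4, -4).
v_3 = A·v_2 = (4, -8).
v_4 = A·v_3 = (12, -16).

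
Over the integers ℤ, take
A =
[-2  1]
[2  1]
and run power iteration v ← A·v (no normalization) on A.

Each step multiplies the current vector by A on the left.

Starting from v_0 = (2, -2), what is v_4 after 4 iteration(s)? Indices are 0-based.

v_0 = (2, -2).
v_1 = A·v_0 = (-6, 2).
v_2 = A·v_1 = (14, -10).
v_3 = A·v_2 = (-38, 18).
v_4 = A·v_3 = (94, -58).

v_4 = (94, -58)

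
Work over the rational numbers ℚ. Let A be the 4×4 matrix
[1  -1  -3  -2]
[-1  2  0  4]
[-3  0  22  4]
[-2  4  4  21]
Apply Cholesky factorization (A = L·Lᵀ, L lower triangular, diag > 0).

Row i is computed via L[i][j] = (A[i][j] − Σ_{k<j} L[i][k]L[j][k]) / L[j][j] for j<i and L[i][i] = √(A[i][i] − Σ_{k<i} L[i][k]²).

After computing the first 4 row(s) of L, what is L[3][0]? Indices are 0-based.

Step 1: L[0][0] = √(1) = 1.
  L[1][0] = (-1) / L[0][0] = -1.
Step 2: L[1][1] = √(1) = 1.
  L[2][0] = (-3) / L[0][0] = -3.
  L[2][1] = (-3) / L[1][1] = -3.
Step 3: L[2][2] = √(4) = 2.
  L[3][0] = (-2) / L[0][0] = -2.
  L[3][1] = (2) / L[1][1] = 2.
  L[3][2] = (4) / L[2][2] = 2.
Step 4: L[3][3] = √(9) = 3.

L[3][0] = -2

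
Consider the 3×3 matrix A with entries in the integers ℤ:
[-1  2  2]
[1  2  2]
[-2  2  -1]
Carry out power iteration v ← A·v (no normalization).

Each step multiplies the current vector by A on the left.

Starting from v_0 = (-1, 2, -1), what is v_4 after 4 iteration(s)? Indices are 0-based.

v_0 = (-1, 2, -1).
v_1 = A·v_0 = (3, 1, 7).
v_2 = A·v_1 = (13, 19, -11).
v_3 = A·v_2 = (3, 29, 23).
v_4 = A·v_3 = (101, 107, 29).

v_4 = (101, 107, 29)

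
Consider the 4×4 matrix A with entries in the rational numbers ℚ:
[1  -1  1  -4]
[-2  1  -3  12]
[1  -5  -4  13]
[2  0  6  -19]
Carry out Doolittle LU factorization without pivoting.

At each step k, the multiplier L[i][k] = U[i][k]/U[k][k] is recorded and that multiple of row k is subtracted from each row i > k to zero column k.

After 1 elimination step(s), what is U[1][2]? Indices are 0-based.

Step 1: pivot at (0,0) is 1.
  row1 ← row1 − (-2)·row0  ⇒  L[1][0]=-2, U row1=(0, -1, -1, 4)
  row2 ← row2 − (1)·row0  ⇒  L[2][0]=1, U row2=(0, -4, -5, 17)
  row3 ← row3 − (2)·row0  ⇒  L[3][0]=2, U row3=(0, 2, 4, -11)

U[1][2] = -1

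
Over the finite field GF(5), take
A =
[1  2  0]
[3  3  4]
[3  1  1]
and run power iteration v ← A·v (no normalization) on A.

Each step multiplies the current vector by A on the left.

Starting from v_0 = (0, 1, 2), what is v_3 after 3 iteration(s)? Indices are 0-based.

v_3 = (1, 0, 3)

v_0 = (0, 1, 2).
v_1 = A·v_0 = (2, 1, 3).
v_2 = A·v_1 = (4, 1, 0).
v_3 = A·v_2 = (1, 0, 3).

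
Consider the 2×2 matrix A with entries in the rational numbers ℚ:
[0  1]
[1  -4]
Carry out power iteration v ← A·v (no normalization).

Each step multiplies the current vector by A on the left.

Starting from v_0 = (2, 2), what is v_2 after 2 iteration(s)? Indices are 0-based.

v_0 = (2, 2).
v_1 = A·v_0 = (2, -6).
v_2 = A·v_1 = (-6, 26).

v_2 = (-6, 26)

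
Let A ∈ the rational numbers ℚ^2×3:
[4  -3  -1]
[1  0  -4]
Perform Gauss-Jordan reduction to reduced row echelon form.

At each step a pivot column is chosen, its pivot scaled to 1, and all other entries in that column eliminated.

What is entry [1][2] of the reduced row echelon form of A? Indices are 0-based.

M[1][2] = -5

[1] R0 /= 4  ⇒  (1, -3/4, -1/4)
     R1 -= 1·R0  ⇒  (0, 3/4, -15/4)
[2] R1 /= 3/4  ⇒  (0, 1, -5)
     R0 -= -3/4·R1  ⇒  (1, 0, -4)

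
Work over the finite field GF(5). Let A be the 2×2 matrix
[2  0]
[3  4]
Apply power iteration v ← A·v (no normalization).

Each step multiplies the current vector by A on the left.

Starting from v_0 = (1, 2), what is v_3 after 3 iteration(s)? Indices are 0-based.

v_3 = (3, 2)

v_0 = (1, 2).
v_1 = A·v_0 = (2, 1).
v_2 = A·v_1 = (4, 0).
v_3 = A·v_2 = (3, 2).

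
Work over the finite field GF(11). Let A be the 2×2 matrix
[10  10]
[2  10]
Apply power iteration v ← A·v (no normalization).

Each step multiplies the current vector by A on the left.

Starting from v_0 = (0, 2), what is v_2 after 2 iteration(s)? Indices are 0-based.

v_2 = (4, 9)

v_0 = (0, 2).
v_1 = A·v_0 = (9, 9).
v_2 = A·v_1 = (4, 9).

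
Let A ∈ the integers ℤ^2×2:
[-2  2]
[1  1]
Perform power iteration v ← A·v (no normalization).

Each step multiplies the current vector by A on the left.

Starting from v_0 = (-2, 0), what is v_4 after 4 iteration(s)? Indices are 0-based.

v_0 = (-2, 0).
v_1 = A·v_0 = (4, -2).
v_2 = A·v_1 = (-12, 2).
v_3 = A·v_2 = (28, -10).
v_4 = A·v_3 = (-76, 18).

v_4 = (-76, 18)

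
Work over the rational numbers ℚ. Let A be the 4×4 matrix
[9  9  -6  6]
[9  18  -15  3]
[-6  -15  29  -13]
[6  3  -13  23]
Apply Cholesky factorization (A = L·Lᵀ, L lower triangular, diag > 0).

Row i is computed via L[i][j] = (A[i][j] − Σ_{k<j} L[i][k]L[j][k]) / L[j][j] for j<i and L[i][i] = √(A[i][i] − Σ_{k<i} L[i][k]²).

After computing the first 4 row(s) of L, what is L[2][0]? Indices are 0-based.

Step 1: L[0][0] = √(9) = 3.
  L[1][0] = (9) / L[0][0] = 3.
Step 2: L[1][1] = √(9) = 3.
  L[2][0] = (-6) / L[0][0] = -2.
  L[2][1] = (-9) / L[1][1] = -3.
Step 3: L[2][2] = √(16) = 4.
  L[3][0] = (6) / L[0][0] = 2.
  L[3][1] = (-3) / L[1][1] = -1.
  L[3][2] = (-12) / L[2][2] = -3.
Step 4: L[3][3] = √(9) = 3.

L[2][0] = -2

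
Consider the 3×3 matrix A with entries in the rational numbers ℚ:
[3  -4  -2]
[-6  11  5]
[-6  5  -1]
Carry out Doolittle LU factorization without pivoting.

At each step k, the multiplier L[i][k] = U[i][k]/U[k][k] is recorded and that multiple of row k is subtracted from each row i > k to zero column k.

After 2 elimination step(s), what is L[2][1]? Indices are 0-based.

L[2][1] = -1

[col 0] pivot 3
  R1 -= -2*R0 → (0, 3, 1)  (L[1][0] := -2)
  R2 -= -2*R0 → (0, -3, -5)  (L[2][0] := -2)
[col 1] pivot 3
  R2 -= -1*R1 → (0, 0, -4)  (L[2][1] := -1)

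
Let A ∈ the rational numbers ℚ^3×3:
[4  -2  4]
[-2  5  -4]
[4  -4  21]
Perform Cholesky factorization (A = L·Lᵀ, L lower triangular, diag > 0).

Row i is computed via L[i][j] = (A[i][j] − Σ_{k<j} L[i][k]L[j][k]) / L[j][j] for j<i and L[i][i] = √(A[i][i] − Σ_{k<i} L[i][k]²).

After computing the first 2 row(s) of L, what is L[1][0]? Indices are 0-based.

Step 1: L[0][0] = √(4) = 2.
  L[1][0] = (-2) / L[0][0] = -1.
Step 2: L[1][1] = √(4) = 2.

L[1][0] = -1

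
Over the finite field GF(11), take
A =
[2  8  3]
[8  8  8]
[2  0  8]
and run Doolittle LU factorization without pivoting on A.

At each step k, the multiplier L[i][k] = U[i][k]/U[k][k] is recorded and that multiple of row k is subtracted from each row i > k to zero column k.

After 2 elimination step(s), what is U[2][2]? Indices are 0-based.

k=0: U[0][0]=2
  eliminate (1,0): mult=4, new row 1: (0, 9, 7); set L[1][0]=4
  eliminate (2,0): mult=1, new row 2: (0, 3, 5); set L[2][0]=1
k=1: U[1][1]=9
  eliminate (2,1): mult=4, new row 2: (0, 0, 10); set L[2][1]=4

U[2][2] = 10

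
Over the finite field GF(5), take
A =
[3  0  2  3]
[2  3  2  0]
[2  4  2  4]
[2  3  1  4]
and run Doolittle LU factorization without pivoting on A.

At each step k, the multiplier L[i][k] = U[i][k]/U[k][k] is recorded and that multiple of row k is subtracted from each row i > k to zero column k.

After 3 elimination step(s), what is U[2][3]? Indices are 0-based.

U[2][3] = 3

Step 1: pivot at (0,0) is 3.
  row1 ← row1 − (4)·row0  ⇒  L[1][0]=4, U row1=(0, 3, 4, 3)
  row2 ← row2 − (4)·row0  ⇒  L[2][0]=4, U row2=(0, 4, 4, 2)
  row3 ← row3 − (4)·row0  ⇒  L[3][0]=4, U row3=(0, 3, 3, 2)
Step 2: pivot at (1,1) is 3.
  row2 ← row2 − (3)·row1  ⇒  L[2][1]=3, U row2=(0, 0, 2, 3)
  row3 ← row3 − (1)·row1  ⇒  L[3][1]=1, U row3=(0, 0, 4, 4)
Step 3: pivot at (2,2) is 2.
  row3 ← row3 − (2)·row2  ⇒  L[3][2]=2, U row3=(0, 0, 0, 3)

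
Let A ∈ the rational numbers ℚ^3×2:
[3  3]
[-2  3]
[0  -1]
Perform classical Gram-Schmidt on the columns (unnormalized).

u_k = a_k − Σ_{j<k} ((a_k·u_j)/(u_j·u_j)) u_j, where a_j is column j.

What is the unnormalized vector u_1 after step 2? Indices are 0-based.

Step 1: u_0 = a_0 = (3, -2, 0).
Step 2: u_1 = a_1 − (3/13)·u_0 = (30/13, 45/13, -1).

u_1 = (30/13, 45/13, -1)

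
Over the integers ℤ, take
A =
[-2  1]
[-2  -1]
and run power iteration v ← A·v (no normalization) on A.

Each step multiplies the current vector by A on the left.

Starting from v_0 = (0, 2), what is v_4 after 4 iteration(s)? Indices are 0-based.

v_4 = (-6, -34)

v_0 = (0, 2).
v_1 = A·v_0 = (2, -2).
v_2 = A·v_1 = (-6, -2).
v_3 = A·v_2 = (10, 14).
v_4 = A·v_3 = (-6, -34).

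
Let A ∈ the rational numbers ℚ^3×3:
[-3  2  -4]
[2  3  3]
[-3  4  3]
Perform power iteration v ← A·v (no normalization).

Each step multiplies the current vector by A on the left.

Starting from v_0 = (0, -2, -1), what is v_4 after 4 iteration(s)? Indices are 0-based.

v_4 = (1196, -2424, -3149)

v_0 = (0, -2, -1).
v_1 = A·v_0 = (0, -9, -11).
v_2 = A·v_1 = (26, -60, -69).
v_3 = A·v_2 = (78, -335, -525).
v_4 = A·v_3 = (1196, -2424, -3149).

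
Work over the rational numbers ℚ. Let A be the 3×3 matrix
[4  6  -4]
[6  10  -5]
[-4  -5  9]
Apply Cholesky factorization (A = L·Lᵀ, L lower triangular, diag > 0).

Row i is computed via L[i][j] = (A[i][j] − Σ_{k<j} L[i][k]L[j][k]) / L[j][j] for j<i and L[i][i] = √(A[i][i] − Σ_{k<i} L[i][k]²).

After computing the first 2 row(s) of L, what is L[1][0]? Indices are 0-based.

Step 1: L[0][0] = √(4) = 2.
  L[1][0] = (6) / L[0][0] = 3.
Step 2: L[1][1] = √(1) = 1.

L[1][0] = 3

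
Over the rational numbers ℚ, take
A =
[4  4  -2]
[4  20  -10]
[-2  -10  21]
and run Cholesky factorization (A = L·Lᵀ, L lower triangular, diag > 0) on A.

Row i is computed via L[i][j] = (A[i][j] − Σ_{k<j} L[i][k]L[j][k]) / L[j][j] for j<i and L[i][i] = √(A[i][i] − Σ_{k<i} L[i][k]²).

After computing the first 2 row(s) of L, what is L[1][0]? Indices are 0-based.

Step 1: L[0][0] = √(4) = 2.
  L[1][0] = (4) / L[0][0] = 2.
Step 2: L[1][1] = √(16) = 4.

L[1][0] = 2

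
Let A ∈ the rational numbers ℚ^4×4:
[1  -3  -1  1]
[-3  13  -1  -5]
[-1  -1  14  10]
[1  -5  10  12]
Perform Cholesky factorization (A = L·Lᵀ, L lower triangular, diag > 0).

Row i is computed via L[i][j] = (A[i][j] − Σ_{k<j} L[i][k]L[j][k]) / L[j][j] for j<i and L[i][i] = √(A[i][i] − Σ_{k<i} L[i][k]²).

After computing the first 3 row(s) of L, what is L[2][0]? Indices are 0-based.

L[2][0] = -1

Step 1: L[0][0] = √(1) = 1.
  L[1][0] = (-3) / L[0][0] = -3.
Step 2: L[1][1] = √(4) = 2.
  L[2][0] = (-1) / L[0][0] = -1.
  L[2][1] = (-4) / L[1][1] = -2.
Step 3: L[2][2] = √(9) = 3.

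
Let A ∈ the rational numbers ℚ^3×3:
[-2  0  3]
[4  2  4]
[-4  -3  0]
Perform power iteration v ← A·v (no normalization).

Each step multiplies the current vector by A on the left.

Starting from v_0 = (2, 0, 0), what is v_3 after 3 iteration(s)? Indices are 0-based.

v_3 = (8, -160, 160)

v_0 = (2, 0, 0).
v_1 = A·v_0 = (-4, 8, -8).
v_2 = A·v_1 = (-16, -32, -8).
v_3 = A·v_2 = (8, -160, 160).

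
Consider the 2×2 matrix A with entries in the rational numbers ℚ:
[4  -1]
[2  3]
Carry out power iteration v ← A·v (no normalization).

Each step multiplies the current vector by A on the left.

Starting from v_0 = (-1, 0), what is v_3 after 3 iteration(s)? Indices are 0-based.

v_0 = (-1, 0).
v_1 = A·v_0 = (-4, -2).
v_2 = A·v_1 = (-14, -14).
v_3 = A·v_2 = (-42, -70).

v_3 = (-42, -70)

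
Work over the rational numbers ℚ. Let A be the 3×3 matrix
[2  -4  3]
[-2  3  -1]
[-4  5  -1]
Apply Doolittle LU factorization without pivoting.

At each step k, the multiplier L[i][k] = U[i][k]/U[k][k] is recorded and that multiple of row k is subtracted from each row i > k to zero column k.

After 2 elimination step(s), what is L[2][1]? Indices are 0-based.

Step 1: pivot at (0,0) is 2.
  row1 ← row1 − (-1)·row0  ⇒  L[1][0]=-1, U row1=(0, -1, 2)
  row2 ← row2 − (-2)·row0  ⇒  L[2][0]=-2, U row2=(0, -3, 5)
Step 2: pivot at (1,1) is -1.
  row2 ← row2 − (3)·row1  ⇒  L[2][1]=3, U row2=(0, 0, -1)

L[2][1] = 3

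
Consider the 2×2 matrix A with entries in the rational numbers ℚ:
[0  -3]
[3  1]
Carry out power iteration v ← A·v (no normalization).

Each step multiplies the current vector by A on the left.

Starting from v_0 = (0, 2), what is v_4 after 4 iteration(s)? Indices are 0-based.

v_0 = (0, 2).
v_1 = A·v_0 = (-6, 2).
v_2 = A·v_1 = (-6, -16).
v_3 = A·v_2 = (48, -34).
v_4 = A·v_3 = (102, 110).

v_4 = (102, 110)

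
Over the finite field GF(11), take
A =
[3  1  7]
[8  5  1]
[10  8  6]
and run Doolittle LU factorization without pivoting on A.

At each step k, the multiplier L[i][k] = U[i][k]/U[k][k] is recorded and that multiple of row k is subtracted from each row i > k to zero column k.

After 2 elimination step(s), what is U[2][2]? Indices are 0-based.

U[2][2] = 7

[col 0] pivot 3
  R1 -= 10*R0 → (0, 6, 8)  (L[1][0] := 10)
  R2 -= 7*R0 → (0, 1, 1)  (L[2][0] := 7)
[col 1] pivot 6
  R2 -= 2*R1 → (0, 0, 7)  (L[2][1] := 2)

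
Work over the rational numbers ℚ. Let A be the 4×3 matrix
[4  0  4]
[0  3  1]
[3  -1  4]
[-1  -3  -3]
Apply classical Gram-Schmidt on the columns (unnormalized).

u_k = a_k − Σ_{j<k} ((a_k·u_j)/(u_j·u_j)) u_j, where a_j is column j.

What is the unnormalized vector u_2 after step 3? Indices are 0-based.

u_2 = (-10/13, -5/19, 417/494, -269/494)

Step 1: u_0 = a_0 = (4, 0, 3, -1).
Step 2: u_1 = a_1 − (0)·u_0 = (0, 3, -1, -3).
Step 3: u_2 = a_2 − (31/26)·u_0 − (8/19)·u_1 = (-10/13, -5/19, 417/494, -269/494).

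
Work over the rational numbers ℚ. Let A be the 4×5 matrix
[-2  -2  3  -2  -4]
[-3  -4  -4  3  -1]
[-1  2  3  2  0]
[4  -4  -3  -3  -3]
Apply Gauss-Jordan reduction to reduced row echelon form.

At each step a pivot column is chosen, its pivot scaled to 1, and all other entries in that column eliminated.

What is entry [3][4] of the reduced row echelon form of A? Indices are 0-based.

M[3][4] = -17/171

[1] R0 /= -2  ⇒  (1, 1, -3/2, 1, 2)
     R1 -= -3·R0  ⇒  (0, -1, -17/2, 6, 5)
     R2 -= -1·R0  ⇒  (0, 3, 3/2, 3, 2)
     R3 -= 4·R0  ⇒  (0, -8, 3, -7, -11)
[2] R1 /= -1  ⇒  (0, 1, 17/2, -6, -5)
     R0 -= 1·R1  ⇒  (1, 0, -10, 7, 7)
     R2 -= 3·R1  ⇒  (0, 0, -24, 21, 17)
     R3 -= -8·R1  ⇒  (0, 0, 71, -55, -51)
[3] R2 /= -24  ⇒  (0, 0, 1, -7/8, -17/24)
     R0 -= -10·R2  ⇒  (1, 0, 0, -7/4, -1/12)
     R1 -= 17/2·R2  ⇒  (0, 1, 0, 23/16, 49/48)
     R3 -= 71·R2  ⇒  (0, 0, 0, 57/8, -17/24)
[4] R3 /= 57/8  ⇒  (0, 0, 0, 1, -17/171)
     R0 -= -7/4·R3  ⇒  (1, 0, 0, 0, -44/171)
     R1 -= 23/16·R3  ⇒  (0, 1, 0, 0, 199/171)
     R2 -= -7/8·R3  ⇒  (0, 0, 1, 0, -136/171)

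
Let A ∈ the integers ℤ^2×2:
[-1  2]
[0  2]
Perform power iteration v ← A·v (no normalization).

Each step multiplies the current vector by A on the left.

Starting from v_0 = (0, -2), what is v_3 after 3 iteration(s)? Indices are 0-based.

v_3 = (-12, -16)

v_0 = (0, -2).
v_1 = A·v_0 = (-4, -4).
v_2 = A·v_1 = (-4, -8).
v_3 = A·v_2 = (-12, -16).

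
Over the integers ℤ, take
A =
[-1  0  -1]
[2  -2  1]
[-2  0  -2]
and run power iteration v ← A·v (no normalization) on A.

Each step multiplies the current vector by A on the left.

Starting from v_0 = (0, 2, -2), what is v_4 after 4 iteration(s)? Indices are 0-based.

v_4 = (-54, 200, -108)

v_0 = (0, 2, -2).
v_1 = A·v_0 = (2, -6, 4).
v_2 = A·v_1 = (-6, 20, -12).
v_3 = A·v_2 = (18, -64, 36).
v_4 = A·v_3 = (-54, 200, -108).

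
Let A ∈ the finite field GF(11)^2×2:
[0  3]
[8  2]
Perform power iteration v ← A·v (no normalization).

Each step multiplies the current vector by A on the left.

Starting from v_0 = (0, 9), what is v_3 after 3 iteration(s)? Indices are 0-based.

v_3 = (8, 1)

v_0 = (0, 9).
v_1 = A·v_0 = (5, 7).
v_2 = A·v_1 = (10, 10).
v_3 = A·v_2 = (8, 1).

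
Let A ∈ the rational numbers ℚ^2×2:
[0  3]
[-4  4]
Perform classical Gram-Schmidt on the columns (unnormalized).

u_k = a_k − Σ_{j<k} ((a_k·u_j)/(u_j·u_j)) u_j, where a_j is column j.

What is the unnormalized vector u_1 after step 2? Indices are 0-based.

Step 1: u_0 = a_0 = (0, -4).
Step 2: u_1 = a_1 − (-1)·u_0 = (3, 0).

u_1 = (3, 0)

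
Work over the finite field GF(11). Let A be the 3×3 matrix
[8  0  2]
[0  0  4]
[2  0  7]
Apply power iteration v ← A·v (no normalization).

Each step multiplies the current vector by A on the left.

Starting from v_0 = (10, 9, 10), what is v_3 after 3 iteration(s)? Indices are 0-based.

v_0 = (10, 9, 10).
v_1 = A·v_0 = (1, 7, 2).
v_2 = A·v_1 = (1, 8, 5).
v_3 = A·v_2 = (7, 9, 4).

v_3 = (7, 9, 4)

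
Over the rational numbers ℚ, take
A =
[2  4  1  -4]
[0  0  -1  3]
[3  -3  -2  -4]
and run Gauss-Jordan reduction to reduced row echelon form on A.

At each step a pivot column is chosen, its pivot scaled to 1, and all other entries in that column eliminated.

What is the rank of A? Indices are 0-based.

rank = 3

[1] R0 /= 2  ⇒  (1, 2, 1/2, -2)
     R2 -= 3·R0  ⇒  (0, -9, -7/2, 2)
[2] R1 <-> R2
[2] R1 /= -9  ⇒  (0, 1, 7/18, -2/9)
     R0 -= 2·R1  ⇒  (1, 0, -5/18, -14/9)
[3] R2 /= -1  ⇒  (0, 0, 1, -3)
     R0 -= -5/18·R2  ⇒  (1, 0, 0, -43/18)
     R1 -= 7/18·R2  ⇒  (0, 1, 0, 17/18)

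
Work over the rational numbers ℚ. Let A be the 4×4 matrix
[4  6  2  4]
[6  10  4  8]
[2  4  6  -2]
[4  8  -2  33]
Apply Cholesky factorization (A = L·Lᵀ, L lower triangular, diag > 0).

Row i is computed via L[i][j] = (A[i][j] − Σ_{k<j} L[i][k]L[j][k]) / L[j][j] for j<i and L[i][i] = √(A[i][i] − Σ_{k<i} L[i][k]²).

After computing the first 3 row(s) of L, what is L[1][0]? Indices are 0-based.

Step 1: L[0][0] = √(4) = 2.
  L[1][0] = (6) / L[0][0] = 3.
Step 2: L[1][1] = √(1) = 1.
  L[2][0] = (2) / L[0][0] = 1.
  L[2][1] = (1) / L[1][1] = 1.
Step 3: L[2][2] = √(4) = 2.

L[1][0] = 3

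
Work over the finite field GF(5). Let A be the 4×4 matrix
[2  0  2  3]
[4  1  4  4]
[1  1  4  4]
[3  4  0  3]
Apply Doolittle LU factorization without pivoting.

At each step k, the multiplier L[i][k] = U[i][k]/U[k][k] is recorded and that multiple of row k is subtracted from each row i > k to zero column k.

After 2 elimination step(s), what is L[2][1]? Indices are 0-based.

L[2][1] = 1

Step 1: pivot at (0,0) is 2.
  row1 ← row1 − (2)·row0  ⇒  L[1][0]=2, U row1=(0, 1, 0, 3)
  row2 ← row2 − (3)·row0  ⇒  L[2][0]=3, U row2=(0, 1, 3, 0)
  row3 ← row3 − (4)·row0  ⇒  L[3][0]=4, U row3=(0, 4, 2, 1)
Step 2: pivot at (1,1) is 1.
  row2 ← row2 − (1)·row1  ⇒  L[2][1]=1, U row2=(0, 0, 3, 2)
  row3 ← row3 − (4)·row1  ⇒  L[3][1]=4, U row3=(0, 0, 2, 4)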